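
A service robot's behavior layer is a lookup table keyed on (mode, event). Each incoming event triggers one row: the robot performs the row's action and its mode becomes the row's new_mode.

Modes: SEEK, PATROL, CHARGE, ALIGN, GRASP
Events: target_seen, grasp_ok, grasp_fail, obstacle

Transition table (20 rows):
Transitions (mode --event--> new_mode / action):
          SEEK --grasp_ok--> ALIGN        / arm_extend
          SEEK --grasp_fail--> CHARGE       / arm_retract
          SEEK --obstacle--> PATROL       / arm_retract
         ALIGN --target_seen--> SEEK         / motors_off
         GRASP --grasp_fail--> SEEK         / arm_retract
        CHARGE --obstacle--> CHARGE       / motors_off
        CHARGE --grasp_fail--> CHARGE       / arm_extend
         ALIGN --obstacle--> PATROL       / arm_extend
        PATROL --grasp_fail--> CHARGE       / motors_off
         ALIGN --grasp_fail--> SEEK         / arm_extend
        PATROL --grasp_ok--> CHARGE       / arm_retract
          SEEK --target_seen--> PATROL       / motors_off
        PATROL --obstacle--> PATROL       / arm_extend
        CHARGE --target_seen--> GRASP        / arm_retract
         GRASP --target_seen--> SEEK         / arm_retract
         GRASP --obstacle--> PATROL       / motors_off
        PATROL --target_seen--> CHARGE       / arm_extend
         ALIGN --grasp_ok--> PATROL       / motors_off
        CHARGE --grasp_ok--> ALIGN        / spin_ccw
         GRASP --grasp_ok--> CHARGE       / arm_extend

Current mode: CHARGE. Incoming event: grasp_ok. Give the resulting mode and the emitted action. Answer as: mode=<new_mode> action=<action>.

mode=ALIGN action=spin_ccw

current mode = CHARGE; filter table to that mode:
  (CHARGE, obstacle) → (CHARGE, motors_off)
  (CHARGE, grasp_fail) → (CHARGE, arm_extend)
  (CHARGE, target_seen) → (GRASP, arm_retract)
  (CHARGE, grasp_ok) → (ALIGN, spin_ccw)  ← event matches
event = grasp_ok selects (ALIGN, spin_ccw)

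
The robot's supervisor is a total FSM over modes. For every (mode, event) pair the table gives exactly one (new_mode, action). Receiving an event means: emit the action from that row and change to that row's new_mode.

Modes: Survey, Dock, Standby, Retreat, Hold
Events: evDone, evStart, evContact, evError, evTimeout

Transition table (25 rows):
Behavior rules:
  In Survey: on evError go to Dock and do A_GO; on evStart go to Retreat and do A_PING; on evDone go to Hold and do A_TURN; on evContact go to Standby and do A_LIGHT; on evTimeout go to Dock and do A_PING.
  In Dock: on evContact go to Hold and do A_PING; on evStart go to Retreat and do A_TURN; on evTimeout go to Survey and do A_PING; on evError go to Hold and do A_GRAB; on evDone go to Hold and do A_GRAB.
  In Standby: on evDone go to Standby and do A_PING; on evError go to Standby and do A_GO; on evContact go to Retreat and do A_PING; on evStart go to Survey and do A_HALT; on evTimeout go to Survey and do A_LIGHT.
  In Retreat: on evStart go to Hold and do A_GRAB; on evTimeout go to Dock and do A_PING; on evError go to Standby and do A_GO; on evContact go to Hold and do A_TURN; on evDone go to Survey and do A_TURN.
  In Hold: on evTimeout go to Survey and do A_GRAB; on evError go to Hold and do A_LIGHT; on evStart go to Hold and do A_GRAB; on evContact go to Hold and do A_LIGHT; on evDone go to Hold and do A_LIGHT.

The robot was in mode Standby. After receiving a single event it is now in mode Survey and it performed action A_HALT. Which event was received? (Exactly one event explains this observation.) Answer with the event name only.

evStart

try evDone: (Standby, evDone) → (Standby, A_PING)
try evStart: (Standby, evStart) → (Survey, A_HALT)  ← matches
try evContact: (Standby, evContact) → (Retreat, A_PING)
try evError: (Standby, evError) → (Standby, A_GO)
try evTimeout: (Standby, evTimeout) → (Survey, A_LIGHT)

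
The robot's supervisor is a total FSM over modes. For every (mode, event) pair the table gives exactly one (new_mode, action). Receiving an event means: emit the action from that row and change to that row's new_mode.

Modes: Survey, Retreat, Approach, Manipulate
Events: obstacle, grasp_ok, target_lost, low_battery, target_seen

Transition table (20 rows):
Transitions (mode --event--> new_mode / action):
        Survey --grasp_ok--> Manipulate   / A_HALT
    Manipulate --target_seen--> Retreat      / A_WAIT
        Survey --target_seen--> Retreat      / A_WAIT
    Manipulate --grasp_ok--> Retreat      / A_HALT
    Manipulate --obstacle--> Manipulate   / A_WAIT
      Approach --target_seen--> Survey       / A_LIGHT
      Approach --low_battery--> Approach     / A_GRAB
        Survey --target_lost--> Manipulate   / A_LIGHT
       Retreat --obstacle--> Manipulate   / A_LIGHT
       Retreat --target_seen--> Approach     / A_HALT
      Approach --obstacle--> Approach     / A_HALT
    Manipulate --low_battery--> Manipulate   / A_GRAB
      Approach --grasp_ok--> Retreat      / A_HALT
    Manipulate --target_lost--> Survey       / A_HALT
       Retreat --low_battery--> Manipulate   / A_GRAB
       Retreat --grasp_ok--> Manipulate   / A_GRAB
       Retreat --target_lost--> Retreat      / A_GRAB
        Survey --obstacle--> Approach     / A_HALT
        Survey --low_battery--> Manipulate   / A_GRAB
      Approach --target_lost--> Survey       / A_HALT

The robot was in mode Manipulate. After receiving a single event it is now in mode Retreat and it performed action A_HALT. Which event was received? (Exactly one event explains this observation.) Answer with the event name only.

grasp_ok

try obstacle: (Manipulate, obstacle) → (Manipulate, A_WAIT)
try grasp_ok: (Manipulate, grasp_ok) → (Retreat, A_HALT)  ← matches
try target_lost: (Manipulate, target_lost) → (Survey, A_HALT)
try low_battery: (Manipulate, low_battery) → (Manipulate, A_GRAB)
try target_seen: (Manipulate, target_seen) → (Retreat, A_WAIT)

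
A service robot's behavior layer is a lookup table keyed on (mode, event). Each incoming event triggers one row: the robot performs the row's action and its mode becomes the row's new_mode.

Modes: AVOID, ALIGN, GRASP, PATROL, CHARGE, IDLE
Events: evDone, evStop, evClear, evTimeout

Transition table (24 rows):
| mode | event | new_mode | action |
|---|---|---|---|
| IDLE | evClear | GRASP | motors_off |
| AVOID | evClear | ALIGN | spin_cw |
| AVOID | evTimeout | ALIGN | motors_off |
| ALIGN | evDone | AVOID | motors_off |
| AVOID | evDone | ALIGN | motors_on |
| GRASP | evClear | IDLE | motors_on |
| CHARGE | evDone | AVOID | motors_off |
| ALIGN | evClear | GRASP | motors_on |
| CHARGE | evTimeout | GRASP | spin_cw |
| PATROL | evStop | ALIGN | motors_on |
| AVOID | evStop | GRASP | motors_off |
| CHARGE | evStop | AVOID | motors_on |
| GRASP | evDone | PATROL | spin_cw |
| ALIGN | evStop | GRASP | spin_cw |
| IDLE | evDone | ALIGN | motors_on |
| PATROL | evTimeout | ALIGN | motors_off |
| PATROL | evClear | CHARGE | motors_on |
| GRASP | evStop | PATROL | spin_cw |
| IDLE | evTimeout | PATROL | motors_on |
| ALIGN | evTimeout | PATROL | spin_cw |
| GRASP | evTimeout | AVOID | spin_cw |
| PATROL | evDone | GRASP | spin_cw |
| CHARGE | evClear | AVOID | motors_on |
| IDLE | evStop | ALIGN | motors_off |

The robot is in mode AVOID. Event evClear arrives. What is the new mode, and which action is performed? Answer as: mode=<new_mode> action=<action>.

current mode = AVOID; filter table to that mode:
  (AVOID, evClear) → (ALIGN, spin_cw)  ← event matches
  (AVOID, evTimeout) → (ALIGN, motors_off)
  (AVOID, evDone) → (ALIGN, motors_on)
  (AVOID, evStop) → (GRASP, motors_off)
event = evClear selects (ALIGN, spin_cw)

mode=ALIGN action=spin_cw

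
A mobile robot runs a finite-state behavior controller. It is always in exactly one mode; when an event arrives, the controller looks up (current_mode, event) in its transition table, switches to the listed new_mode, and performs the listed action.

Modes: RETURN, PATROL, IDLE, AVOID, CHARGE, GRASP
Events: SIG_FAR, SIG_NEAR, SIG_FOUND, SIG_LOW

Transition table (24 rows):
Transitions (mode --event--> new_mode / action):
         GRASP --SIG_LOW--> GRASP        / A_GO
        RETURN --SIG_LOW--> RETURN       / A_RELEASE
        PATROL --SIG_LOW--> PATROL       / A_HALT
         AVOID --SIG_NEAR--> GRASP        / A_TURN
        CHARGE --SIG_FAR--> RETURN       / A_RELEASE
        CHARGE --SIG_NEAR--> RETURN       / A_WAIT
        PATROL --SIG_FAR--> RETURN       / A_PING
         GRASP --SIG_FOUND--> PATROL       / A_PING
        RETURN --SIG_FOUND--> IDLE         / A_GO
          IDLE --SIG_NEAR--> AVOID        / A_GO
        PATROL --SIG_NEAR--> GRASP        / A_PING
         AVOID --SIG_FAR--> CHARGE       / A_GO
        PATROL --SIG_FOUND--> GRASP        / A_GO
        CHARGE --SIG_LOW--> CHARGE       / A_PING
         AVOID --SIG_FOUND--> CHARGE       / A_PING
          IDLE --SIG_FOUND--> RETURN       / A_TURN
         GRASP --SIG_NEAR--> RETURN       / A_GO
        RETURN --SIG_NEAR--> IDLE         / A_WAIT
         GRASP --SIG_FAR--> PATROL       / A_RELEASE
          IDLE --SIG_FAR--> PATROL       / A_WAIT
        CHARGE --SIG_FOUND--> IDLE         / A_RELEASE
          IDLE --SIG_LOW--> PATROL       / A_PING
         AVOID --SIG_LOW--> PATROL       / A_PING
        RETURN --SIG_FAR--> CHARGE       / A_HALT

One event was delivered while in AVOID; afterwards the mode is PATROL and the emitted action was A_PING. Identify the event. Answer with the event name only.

try SIG_FAR: (AVOID, SIG_FAR) → (CHARGE, A_GO)
try SIG_NEAR: (AVOID, SIG_NEAR) → (GRASP, A_TURN)
try SIG_FOUND: (AVOID, SIG_FOUND) → (CHARGE, A_PING)
try SIG_LOW: (AVOID, SIG_LOW) → (PATROL, A_PING)  ← matches

SIG_LOW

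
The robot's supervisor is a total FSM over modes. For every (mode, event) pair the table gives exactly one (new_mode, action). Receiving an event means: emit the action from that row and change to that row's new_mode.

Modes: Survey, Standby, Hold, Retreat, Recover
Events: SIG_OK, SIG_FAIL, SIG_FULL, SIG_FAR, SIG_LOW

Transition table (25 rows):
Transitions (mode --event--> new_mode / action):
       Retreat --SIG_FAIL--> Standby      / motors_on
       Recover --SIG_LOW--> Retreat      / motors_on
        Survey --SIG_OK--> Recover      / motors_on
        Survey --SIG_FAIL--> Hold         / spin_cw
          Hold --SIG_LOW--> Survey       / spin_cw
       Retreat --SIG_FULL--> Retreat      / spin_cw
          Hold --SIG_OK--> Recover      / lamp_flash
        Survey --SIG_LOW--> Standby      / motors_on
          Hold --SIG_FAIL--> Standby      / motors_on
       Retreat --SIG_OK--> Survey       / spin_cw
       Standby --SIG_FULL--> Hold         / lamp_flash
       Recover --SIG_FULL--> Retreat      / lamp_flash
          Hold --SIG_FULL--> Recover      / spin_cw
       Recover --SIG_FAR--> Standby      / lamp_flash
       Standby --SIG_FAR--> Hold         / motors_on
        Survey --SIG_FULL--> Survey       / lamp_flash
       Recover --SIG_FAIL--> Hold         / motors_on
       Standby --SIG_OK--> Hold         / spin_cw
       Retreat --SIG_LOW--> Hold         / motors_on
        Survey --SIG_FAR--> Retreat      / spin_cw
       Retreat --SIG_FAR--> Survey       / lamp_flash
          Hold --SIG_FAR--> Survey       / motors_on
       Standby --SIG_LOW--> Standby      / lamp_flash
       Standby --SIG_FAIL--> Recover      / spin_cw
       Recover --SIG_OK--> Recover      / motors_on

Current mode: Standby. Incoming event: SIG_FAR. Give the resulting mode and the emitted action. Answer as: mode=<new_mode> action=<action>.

mode=Hold action=motors_on

current mode = Standby; filter table to that mode:
  (Standby, SIG_FULL) → (Hold, lamp_flash)
  (Standby, SIG_FAR) → (Hold, motors_on)  ← event matches
  (Standby, SIG_OK) → (Hold, spin_cw)
  (Standby, SIG_LOW) → (Standby, lamp_flash)
  (Standby, SIG_FAIL) → (Recover, spin_cw)
event = SIG_FAR selects (Hold, motors_on)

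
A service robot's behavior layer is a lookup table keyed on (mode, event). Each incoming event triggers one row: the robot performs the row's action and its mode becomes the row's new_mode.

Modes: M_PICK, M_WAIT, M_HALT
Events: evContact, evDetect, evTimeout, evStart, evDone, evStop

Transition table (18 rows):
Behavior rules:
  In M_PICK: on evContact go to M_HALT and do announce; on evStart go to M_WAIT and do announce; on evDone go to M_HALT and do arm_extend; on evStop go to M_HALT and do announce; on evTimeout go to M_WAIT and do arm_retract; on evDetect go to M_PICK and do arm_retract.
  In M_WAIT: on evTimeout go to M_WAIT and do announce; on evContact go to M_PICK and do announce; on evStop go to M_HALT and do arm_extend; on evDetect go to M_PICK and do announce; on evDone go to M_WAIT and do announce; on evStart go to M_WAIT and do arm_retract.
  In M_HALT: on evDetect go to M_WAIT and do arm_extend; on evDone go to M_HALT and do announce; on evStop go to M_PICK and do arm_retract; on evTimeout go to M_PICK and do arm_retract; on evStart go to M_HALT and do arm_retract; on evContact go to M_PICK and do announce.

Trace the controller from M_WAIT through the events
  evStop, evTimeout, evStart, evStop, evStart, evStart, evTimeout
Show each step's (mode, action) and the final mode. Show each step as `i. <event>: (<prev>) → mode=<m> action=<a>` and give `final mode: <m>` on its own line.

final mode: M_PICK

1. evStop: (M_WAIT) → mode=M_HALT action=arm_extend
2. evTimeout: (M_HALT) → mode=M_PICK action=arm_retract
3. evStart: (M_PICK) → mode=M_WAIT action=announce
4. evStop: (M_WAIT) → mode=M_HALT action=arm_extend
5. evStart: (M_HALT) → mode=M_HALT action=arm_retract
6. evStart: (M_HALT) → mode=M_HALT action=arm_retract
7. evTimeout: (M_HALT) → mode=M_PICK action=arm_retract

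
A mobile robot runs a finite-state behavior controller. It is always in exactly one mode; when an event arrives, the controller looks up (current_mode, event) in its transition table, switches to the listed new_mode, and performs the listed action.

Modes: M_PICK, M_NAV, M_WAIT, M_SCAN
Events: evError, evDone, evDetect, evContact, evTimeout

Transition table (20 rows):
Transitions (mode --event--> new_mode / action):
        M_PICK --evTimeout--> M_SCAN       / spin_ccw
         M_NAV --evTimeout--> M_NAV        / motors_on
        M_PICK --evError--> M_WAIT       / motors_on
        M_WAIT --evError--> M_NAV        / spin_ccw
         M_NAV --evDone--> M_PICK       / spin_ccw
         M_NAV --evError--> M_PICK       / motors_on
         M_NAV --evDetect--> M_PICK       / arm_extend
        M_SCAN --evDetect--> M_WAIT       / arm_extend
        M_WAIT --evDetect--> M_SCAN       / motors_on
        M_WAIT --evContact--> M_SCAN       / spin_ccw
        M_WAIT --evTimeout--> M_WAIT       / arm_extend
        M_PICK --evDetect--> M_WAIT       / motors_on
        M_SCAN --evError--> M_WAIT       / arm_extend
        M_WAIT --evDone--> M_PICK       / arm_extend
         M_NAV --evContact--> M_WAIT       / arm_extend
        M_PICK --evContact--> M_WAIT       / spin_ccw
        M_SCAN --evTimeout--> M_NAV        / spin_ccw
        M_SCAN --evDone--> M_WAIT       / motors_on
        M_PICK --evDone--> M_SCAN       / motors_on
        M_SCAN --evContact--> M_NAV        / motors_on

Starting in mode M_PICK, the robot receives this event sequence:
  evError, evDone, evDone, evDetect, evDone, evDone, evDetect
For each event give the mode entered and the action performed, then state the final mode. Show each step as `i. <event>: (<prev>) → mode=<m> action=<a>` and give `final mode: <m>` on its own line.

final mode: M_WAIT

1. evError: (M_PICK) → mode=M_WAIT action=motors_on
2. evDone: (M_WAIT) → mode=M_PICK action=arm_extend
3. evDone: (M_PICK) → mode=M_SCAN action=motors_on
4. evDetect: (M_SCAN) → mode=M_WAIT action=arm_extend
5. evDone: (M_WAIT) → mode=M_PICK action=arm_extend
6. evDone: (M_PICK) → mode=M_SCAN action=motors_on
7. evDetect: (M_SCAN) → mode=M_WAIT action=arm_extend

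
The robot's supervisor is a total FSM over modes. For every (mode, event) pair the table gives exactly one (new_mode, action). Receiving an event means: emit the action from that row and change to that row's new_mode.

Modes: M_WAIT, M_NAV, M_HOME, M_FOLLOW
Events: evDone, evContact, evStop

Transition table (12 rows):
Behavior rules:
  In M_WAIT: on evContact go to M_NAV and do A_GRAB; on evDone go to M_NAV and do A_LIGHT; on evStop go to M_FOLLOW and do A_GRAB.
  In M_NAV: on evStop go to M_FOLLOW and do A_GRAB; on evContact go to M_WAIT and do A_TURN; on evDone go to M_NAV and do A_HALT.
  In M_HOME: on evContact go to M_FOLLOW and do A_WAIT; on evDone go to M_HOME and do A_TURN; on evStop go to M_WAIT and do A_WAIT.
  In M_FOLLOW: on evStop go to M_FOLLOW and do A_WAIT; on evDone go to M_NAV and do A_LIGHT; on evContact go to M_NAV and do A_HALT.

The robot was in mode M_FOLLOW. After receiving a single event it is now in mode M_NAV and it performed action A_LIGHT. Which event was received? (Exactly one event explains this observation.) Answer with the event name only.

evDone

try evDone: (M_FOLLOW, evDone) → (M_NAV, A_LIGHT)  ← matches
try evContact: (M_FOLLOW, evContact) → (M_NAV, A_HALT)
try evStop: (M_FOLLOW, evStop) → (M_FOLLOW, A_WAIT)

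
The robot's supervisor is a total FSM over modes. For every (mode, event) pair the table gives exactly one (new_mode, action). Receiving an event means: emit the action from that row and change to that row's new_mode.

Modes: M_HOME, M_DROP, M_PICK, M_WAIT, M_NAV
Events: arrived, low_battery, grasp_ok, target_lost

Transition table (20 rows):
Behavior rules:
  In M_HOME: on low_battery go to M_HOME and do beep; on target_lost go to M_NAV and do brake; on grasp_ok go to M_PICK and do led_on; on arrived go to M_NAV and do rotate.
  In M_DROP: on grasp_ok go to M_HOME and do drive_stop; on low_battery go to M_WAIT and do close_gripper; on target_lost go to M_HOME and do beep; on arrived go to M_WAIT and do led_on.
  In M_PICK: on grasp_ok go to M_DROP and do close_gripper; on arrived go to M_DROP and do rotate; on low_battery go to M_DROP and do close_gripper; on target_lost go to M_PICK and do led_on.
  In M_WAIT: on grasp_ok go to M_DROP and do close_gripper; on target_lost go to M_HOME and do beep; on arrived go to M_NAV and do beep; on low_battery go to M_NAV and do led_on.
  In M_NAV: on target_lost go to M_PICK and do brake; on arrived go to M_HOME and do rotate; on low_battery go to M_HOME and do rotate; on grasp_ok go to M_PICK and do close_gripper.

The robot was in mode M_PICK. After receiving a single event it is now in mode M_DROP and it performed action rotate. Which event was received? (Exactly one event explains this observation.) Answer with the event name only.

arrived

try arrived: (M_PICK, arrived) → (M_DROP, rotate)  ← matches
try low_battery: (M_PICK, low_battery) → (M_DROP, close_gripper)
try grasp_ok: (M_PICK, grasp_ok) → (M_DROP, close_gripper)
try target_lost: (M_PICK, target_lost) → (M_PICK, led_on)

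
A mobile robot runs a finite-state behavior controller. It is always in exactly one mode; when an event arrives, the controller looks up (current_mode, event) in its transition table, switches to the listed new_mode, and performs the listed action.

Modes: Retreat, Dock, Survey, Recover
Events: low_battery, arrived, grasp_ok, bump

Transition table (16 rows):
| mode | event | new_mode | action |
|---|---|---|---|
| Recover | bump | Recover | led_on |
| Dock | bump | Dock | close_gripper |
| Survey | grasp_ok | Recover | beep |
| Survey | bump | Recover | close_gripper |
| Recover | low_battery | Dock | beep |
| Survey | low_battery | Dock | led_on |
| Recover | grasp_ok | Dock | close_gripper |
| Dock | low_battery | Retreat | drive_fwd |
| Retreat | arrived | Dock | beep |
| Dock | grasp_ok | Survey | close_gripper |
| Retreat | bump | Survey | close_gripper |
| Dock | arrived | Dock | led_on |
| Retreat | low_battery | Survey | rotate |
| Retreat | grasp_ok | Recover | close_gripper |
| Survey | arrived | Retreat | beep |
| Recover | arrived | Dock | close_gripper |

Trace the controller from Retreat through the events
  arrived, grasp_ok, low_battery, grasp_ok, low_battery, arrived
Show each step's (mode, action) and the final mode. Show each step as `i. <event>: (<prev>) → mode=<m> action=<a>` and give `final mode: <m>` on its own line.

1. arrived: (Retreat) → mode=Dock action=beep
2. grasp_ok: (Dock) → mode=Survey action=close_gripper
3. low_battery: (Survey) → mode=Dock action=led_on
4. grasp_ok: (Dock) → mode=Survey action=close_gripper
5. low_battery: (Survey) → mode=Dock action=led_on
6. arrived: (Dock) → mode=Dock action=led_on

final mode: Dock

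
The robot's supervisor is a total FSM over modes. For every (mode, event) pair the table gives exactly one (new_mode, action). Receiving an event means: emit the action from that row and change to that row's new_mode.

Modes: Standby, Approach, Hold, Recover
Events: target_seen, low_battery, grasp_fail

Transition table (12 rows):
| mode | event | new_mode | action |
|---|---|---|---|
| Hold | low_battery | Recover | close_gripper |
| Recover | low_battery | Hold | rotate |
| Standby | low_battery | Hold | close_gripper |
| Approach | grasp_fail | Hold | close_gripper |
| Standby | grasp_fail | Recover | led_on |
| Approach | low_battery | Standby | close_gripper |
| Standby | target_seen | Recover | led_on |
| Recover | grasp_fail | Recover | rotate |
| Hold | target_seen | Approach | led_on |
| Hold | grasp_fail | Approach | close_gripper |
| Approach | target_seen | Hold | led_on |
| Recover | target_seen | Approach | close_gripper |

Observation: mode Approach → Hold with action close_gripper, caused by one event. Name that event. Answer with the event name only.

try target_seen: (Approach, target_seen) → (Hold, led_on)
try low_battery: (Approach, low_battery) → (Standby, close_gripper)
try grasp_fail: (Approach, grasp_fail) → (Hold, close_gripper)  ← matches

grasp_fail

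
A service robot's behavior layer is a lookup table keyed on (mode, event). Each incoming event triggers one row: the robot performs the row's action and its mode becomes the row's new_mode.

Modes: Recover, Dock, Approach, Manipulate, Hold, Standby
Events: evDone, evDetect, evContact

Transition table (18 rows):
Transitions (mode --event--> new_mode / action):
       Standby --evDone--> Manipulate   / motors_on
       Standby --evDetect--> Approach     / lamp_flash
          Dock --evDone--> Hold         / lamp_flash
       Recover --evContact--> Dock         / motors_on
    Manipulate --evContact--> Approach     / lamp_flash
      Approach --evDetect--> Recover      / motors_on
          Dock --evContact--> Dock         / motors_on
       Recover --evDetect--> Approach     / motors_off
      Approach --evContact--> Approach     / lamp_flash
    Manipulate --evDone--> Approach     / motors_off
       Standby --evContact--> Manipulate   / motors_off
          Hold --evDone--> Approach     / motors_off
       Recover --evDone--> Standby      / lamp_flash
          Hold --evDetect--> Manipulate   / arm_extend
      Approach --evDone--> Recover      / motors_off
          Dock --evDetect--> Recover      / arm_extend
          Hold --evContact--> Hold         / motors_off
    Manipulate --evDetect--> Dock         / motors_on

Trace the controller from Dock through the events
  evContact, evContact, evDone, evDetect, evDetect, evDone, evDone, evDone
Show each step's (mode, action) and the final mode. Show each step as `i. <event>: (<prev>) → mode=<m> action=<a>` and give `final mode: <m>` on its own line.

final mode: Recover

1. evContact: (Dock) → mode=Dock action=motors_on
2. evContact: (Dock) → mode=Dock action=motors_on
3. evDone: (Dock) → mode=Hold action=lamp_flash
4. evDetect: (Hold) → mode=Manipulate action=arm_extend
5. evDetect: (Manipulate) → mode=Dock action=motors_on
6. evDone: (Dock) → mode=Hold action=lamp_flash
7. evDone: (Hold) → mode=Approach action=motors_off
8. evDone: (Approach) → mode=Recover action=motors_off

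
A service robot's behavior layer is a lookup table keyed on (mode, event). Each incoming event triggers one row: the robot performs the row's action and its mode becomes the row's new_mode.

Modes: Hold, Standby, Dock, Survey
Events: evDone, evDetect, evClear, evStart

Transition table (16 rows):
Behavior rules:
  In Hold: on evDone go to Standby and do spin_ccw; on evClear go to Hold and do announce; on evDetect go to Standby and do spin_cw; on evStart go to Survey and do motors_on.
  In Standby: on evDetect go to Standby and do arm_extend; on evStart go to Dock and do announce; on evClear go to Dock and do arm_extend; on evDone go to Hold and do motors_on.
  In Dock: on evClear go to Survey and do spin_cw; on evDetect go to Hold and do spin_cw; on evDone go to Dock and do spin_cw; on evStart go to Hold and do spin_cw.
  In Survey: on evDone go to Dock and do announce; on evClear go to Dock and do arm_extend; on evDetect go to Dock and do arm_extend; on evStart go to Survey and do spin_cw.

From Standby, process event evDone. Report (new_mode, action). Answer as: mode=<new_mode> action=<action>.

mode=Hold action=motors_on

current mode = Standby; filter table to that mode:
  (Standby, evDetect) → (Standby, arm_extend)
  (Standby, evStart) → (Dock, announce)
  (Standby, evClear) → (Dock, arm_extend)
  (Standby, evDone) → (Hold, motors_on)  ← event matches
event = evDone selects (Hold, motors_on)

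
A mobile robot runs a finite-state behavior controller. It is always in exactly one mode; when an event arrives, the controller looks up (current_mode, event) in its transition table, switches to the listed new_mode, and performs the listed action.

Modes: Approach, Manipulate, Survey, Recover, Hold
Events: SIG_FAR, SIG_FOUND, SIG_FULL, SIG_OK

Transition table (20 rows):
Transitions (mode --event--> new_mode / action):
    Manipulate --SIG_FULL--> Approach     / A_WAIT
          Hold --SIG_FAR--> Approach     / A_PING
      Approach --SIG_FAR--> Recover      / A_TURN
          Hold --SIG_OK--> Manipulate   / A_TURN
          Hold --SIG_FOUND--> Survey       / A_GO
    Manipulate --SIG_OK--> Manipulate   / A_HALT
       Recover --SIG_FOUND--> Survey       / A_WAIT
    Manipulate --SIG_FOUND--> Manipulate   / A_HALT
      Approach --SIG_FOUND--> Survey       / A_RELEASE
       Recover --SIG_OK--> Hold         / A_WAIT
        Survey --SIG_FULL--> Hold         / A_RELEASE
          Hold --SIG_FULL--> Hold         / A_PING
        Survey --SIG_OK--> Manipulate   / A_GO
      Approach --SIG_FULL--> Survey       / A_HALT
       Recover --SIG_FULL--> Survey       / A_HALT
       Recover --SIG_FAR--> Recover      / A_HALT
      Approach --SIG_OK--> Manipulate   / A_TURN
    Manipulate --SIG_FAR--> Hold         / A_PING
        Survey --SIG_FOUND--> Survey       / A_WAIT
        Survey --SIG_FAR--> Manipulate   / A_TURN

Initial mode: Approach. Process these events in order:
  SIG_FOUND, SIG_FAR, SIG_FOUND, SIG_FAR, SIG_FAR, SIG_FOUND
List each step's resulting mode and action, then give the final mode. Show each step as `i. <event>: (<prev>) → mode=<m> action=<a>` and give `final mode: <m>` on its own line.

1. SIG_FOUND: (Approach) → mode=Survey action=A_RELEASE
2. SIG_FAR: (Survey) → mode=Manipulate action=A_TURN
3. SIG_FOUND: (Manipulate) → mode=Manipulate action=A_HALT
4. SIG_FAR: (Manipulate) → mode=Hold action=A_PING
5. SIG_FAR: (Hold) → mode=Approach action=A_PING
6. SIG_FOUND: (Approach) → mode=Survey action=A_RELEASE

final mode: Survey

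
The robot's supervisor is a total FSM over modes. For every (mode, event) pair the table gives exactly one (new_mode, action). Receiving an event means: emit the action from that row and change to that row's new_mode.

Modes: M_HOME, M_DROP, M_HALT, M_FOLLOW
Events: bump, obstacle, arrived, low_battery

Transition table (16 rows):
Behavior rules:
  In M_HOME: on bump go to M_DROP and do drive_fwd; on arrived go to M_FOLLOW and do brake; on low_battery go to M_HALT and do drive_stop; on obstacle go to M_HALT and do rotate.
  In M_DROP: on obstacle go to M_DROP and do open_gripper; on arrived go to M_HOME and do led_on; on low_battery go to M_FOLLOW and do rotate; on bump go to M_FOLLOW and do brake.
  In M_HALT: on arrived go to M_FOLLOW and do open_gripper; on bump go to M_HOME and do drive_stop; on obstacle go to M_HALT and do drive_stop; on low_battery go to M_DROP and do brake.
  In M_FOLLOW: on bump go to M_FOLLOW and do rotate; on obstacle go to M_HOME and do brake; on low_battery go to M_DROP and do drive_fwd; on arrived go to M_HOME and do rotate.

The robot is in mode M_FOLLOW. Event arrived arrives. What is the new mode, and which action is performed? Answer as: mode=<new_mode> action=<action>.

current mode = M_FOLLOW; filter table to that mode:
  (M_FOLLOW, bump) → (M_FOLLOW, rotate)
  (M_FOLLOW, obstacle) → (M_HOME, brake)
  (M_FOLLOW, low_battery) → (M_DROP, drive_fwd)
  (M_FOLLOW, arrived) → (M_HOME, rotate)  ← event matches
event = arrived selects (M_HOME, rotate)

mode=M_HOME action=rotate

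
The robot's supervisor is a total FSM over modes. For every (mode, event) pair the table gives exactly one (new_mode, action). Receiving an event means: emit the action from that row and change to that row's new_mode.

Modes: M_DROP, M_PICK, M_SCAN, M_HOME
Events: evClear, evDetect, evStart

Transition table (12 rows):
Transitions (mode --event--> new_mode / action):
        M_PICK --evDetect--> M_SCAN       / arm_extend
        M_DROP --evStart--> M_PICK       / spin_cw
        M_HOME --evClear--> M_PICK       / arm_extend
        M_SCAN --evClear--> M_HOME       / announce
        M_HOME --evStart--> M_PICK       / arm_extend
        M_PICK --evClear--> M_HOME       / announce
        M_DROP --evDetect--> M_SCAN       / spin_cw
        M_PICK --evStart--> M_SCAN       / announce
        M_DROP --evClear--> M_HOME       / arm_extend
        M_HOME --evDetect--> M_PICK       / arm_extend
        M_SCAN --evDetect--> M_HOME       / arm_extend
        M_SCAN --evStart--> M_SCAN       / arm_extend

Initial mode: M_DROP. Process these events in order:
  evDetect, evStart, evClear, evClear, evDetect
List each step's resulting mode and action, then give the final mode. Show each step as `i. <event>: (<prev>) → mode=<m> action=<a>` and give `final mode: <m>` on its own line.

final mode: M_SCAN

1. evDetect: (M_DROP) → mode=M_SCAN action=spin_cw
2. evStart: (M_SCAN) → mode=M_SCAN action=arm_extend
3. evClear: (M_SCAN) → mode=M_HOME action=announce
4. evClear: (M_HOME) → mode=M_PICK action=arm_extend
5. evDetect: (M_PICK) → mode=M_SCAN action=arm_extend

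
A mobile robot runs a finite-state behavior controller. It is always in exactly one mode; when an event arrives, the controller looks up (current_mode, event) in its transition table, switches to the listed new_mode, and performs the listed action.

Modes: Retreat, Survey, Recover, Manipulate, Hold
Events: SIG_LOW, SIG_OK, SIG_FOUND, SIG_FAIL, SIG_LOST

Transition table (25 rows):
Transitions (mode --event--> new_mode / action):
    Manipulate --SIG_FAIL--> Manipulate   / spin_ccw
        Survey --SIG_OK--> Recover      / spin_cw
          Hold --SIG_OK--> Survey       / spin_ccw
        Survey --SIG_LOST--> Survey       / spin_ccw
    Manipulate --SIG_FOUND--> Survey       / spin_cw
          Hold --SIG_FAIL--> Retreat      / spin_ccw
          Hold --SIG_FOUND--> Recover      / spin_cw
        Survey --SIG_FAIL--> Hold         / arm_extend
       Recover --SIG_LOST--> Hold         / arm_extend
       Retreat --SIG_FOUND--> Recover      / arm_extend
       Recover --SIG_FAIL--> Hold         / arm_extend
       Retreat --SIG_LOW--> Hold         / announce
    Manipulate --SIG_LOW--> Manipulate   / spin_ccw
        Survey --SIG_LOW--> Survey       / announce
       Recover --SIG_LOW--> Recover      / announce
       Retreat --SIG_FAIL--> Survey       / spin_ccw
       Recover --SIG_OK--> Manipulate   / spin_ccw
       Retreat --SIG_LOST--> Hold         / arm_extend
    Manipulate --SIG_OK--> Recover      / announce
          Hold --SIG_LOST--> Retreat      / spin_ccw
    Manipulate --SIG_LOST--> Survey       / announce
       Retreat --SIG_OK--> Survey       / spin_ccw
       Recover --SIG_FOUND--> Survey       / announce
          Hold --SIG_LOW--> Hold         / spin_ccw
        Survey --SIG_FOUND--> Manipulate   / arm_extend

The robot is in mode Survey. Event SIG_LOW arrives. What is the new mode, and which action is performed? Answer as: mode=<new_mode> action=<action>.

current mode = Survey; filter table to that mode:
  (Survey, SIG_OK) → (Recover, spin_cw)
  (Survey, SIG_LOST) → (Survey, spin_ccw)
  (Survey, SIG_FAIL) → (Hold, arm_extend)
  (Survey, SIG_LOW) → (Survey, announce)  ← event matches
  (Survey, SIG_FOUND) → (Manipulate, arm_extend)
event = SIG_LOW selects (Survey, announce)

mode=Survey action=announce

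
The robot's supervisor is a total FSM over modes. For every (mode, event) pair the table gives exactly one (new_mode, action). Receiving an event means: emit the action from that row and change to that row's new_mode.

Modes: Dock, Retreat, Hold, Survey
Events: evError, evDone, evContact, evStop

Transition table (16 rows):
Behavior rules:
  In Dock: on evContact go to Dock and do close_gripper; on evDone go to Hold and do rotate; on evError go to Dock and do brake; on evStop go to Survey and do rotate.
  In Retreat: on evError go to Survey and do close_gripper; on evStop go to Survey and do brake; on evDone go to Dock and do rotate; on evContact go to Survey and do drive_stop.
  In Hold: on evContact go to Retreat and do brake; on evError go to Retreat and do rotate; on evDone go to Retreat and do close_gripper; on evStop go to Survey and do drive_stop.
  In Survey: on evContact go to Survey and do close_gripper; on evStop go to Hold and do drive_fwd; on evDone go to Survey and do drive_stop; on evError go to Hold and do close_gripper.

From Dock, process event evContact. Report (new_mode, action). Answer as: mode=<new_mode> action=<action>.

mode=Dock action=close_gripper

current mode = Dock; filter table to that mode:
  (Dock, evContact) → (Dock, close_gripper)  ← event matches
  (Dock, evDone) → (Hold, rotate)
  (Dock, evError) → (Dock, brake)
  (Dock, evStop) → (Survey, rotate)
event = evContact selects (Dock, close_gripper)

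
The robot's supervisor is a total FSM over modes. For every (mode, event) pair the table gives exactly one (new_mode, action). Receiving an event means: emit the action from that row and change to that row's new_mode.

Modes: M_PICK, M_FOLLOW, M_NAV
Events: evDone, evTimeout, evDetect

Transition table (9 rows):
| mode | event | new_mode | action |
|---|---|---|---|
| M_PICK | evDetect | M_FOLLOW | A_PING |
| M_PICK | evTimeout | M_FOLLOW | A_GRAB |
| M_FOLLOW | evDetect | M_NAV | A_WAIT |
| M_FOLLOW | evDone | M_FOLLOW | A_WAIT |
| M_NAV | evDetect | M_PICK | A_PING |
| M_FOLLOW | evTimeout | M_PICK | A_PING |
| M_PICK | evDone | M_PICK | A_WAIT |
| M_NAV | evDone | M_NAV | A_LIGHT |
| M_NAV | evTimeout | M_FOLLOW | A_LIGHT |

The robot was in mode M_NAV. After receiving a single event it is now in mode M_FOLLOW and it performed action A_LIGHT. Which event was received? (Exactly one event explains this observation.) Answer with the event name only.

try evDone: (M_NAV, evDone) → (M_NAV, A_LIGHT)
try evTimeout: (M_NAV, evTimeout) → (M_FOLLOW, A_LIGHT)  ← matches
try evDetect: (M_NAV, evDetect) → (M_PICK, A_PING)

evTimeout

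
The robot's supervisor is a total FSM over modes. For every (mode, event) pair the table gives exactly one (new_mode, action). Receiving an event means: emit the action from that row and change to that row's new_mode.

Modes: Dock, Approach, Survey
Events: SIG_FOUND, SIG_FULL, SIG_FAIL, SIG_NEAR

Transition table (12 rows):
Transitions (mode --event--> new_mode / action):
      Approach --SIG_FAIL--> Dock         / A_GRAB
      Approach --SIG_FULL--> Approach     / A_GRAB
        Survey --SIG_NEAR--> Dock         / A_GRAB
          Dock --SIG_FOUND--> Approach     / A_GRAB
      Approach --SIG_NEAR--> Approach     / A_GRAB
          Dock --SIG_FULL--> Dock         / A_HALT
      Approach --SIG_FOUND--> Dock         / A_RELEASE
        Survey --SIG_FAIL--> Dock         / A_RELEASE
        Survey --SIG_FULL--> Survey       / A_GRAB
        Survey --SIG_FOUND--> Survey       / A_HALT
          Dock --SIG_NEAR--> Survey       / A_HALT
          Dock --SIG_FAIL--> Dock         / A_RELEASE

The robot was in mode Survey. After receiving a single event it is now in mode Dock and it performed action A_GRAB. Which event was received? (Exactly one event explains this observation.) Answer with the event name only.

try SIG_FOUND: (Survey, SIG_FOUND) → (Survey, A_HALT)
try SIG_FULL: (Survey, SIG_FULL) → (Survey, A_GRAB)
try SIG_FAIL: (Survey, SIG_FAIL) → (Dock, A_RELEASE)
try SIG_NEAR: (Survey, SIG_NEAR) → (Dock, A_GRAB)  ← matches

SIG_NEAR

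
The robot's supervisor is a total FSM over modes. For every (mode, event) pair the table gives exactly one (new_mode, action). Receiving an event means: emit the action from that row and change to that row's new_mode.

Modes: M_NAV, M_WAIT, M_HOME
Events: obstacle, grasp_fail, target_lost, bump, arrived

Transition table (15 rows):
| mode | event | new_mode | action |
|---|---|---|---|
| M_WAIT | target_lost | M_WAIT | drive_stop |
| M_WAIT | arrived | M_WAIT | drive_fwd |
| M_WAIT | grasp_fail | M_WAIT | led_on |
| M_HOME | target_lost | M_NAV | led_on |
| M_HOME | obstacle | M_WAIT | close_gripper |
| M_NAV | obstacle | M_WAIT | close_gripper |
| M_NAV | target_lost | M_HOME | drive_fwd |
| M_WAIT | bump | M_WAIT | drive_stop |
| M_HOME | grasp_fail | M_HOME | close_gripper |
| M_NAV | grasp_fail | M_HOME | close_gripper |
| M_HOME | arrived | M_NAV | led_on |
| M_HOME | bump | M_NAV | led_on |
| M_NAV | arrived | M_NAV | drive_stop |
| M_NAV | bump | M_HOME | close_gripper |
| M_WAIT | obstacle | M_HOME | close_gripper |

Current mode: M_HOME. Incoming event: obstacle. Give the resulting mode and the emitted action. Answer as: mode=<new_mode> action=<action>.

mode=M_WAIT action=close_gripper

current mode = M_HOME; filter table to that mode:
  (M_HOME, target_lost) → (M_NAV, led_on)
  (M_HOME, obstacle) → (M_WAIT, close_gripper)  ← event matches
  (M_HOME, grasp_fail) → (M_HOME, close_gripper)
  (M_HOME, arrived) → (M_NAV, led_on)
  (M_HOME, bump) → (M_NAV, led_on)
event = obstacle selects (M_WAIT, close_gripper)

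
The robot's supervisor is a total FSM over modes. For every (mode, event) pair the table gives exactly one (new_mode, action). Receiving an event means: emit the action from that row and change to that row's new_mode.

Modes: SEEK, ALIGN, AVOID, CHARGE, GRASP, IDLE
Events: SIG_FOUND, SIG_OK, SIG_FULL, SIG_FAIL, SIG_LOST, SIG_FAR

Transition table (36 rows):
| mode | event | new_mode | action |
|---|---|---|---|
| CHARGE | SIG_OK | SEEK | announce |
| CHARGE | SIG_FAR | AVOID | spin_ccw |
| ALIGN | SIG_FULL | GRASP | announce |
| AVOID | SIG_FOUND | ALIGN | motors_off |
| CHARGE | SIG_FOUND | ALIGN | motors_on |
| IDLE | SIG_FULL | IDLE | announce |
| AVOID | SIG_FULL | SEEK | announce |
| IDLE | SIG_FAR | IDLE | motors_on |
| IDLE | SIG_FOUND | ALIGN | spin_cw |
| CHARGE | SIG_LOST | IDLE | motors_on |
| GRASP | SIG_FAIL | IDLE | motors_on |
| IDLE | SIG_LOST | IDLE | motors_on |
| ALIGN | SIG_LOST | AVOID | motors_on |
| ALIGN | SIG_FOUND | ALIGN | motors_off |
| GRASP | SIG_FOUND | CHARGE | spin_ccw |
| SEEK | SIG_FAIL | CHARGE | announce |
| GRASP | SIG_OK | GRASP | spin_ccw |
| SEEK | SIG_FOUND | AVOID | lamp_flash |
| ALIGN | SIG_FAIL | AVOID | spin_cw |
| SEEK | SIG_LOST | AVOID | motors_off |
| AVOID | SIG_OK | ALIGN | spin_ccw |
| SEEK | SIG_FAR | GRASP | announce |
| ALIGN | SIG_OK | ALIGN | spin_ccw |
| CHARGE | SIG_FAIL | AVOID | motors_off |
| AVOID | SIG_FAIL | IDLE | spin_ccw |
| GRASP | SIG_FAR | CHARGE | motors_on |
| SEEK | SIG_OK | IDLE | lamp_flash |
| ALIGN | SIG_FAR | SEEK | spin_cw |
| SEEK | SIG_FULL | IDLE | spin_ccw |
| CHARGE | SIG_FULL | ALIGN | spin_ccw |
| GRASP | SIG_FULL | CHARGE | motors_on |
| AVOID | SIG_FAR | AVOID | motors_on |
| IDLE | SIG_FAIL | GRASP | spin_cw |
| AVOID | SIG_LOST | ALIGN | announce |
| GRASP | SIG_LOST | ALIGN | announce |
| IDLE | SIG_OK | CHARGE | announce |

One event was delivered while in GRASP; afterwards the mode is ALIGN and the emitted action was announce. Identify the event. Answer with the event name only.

SIG_LOST

try SIG_FOUND: (GRASP, SIG_FOUND) → (CHARGE, spin_ccw)
try SIG_OK: (GRASP, SIG_OK) → (GRASP, spin_ccw)
try SIG_FULL: (GRASP, SIG_FULL) → (CHARGE, motors_on)
try SIG_FAIL: (GRASP, SIG_FAIL) → (IDLE, motors_on)
try SIG_LOST: (GRASP, SIG_LOST) → (ALIGN, announce)  ← matches
try SIG_FAR: (GRASP, SIG_FAR) → (CHARGE, motors_on)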